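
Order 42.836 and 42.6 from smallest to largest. 42.6, 42.836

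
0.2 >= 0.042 True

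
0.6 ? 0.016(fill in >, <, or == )>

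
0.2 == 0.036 False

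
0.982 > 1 False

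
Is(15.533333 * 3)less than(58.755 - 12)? Yes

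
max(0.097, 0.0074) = 0.097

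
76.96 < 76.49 False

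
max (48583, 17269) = 48583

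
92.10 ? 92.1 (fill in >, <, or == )==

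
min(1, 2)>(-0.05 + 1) True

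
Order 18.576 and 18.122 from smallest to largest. 18.122, 18.576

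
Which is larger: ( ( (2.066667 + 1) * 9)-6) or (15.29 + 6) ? ( ( (2.066667 + 1) * 9)-6)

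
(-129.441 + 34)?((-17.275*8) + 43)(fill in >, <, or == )<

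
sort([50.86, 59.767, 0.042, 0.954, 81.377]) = [0.042, 0.954, 50.86, 59.767, 81.377]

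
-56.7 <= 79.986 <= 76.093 False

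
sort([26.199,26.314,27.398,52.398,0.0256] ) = [0.0256,26.199,26.314,27.398,52.398]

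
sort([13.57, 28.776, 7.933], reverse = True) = [28.776, 13.57, 7.933]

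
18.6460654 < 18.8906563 True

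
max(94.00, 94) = 94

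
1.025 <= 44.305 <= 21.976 False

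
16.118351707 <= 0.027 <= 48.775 False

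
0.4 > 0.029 True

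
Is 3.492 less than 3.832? Yes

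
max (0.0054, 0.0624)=0.0624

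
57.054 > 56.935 True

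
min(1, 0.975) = 0.975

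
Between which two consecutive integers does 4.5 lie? 4 and 5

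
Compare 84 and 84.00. They are equal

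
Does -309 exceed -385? Yes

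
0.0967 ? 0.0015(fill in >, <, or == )>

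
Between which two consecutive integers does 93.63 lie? 93 and 94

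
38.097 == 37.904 False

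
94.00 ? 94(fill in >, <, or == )==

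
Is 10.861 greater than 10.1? Yes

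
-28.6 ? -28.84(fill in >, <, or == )>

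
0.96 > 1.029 False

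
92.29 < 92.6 True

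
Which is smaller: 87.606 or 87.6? 87.6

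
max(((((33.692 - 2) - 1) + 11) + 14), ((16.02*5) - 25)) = 55.692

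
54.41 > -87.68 True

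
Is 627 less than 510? No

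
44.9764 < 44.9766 True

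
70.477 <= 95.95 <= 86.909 False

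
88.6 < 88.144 False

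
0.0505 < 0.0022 False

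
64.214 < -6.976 False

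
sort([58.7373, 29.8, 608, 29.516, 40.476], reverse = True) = [608, 58.7373, 40.476, 29.8, 29.516]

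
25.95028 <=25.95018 False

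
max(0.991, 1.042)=1.042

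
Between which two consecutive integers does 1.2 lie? 1 and 2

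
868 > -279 True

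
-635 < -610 True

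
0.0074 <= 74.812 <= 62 False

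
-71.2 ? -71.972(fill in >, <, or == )>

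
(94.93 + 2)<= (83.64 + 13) False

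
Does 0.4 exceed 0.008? Yes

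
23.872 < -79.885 False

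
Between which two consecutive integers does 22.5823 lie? 22 and 23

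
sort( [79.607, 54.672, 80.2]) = [54.672, 79.607, 80.2]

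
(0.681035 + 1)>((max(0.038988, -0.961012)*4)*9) True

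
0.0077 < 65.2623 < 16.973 False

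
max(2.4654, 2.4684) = 2.4684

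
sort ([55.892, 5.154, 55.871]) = [5.154, 55.871, 55.892]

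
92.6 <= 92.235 False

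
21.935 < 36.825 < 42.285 True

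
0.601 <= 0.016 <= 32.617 False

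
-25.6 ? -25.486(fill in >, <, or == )<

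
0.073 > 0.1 False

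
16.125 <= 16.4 True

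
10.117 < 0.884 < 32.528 False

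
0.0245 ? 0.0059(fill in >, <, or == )>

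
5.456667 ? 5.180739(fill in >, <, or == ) >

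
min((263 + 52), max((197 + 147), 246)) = 315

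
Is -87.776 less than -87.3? Yes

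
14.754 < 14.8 True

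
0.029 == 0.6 False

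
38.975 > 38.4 True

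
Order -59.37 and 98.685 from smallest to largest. -59.37, 98.685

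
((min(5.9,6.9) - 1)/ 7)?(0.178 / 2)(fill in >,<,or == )>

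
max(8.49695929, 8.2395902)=8.49695929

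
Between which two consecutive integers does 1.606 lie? 1 and 2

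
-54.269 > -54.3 True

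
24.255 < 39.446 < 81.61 True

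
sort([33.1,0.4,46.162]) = [0.4,33.1,46.162]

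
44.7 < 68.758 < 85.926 True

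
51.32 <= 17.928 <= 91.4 False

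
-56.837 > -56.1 False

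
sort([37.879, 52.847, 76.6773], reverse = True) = [76.6773, 52.847, 37.879]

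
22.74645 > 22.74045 True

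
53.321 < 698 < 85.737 False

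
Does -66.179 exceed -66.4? Yes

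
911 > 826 True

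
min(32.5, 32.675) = 32.5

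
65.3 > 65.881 False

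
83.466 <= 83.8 True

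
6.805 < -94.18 False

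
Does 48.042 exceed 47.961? Yes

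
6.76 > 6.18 True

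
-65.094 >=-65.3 True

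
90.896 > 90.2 True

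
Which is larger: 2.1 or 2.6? 2.6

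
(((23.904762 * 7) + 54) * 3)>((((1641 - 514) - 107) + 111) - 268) False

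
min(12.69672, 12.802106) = 12.69672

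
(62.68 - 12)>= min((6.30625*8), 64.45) True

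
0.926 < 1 True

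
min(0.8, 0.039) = 0.039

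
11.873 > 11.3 True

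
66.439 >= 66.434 True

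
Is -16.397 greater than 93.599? No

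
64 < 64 False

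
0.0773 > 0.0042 True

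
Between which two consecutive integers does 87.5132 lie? 87 and 88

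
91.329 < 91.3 False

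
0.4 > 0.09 True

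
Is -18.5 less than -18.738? No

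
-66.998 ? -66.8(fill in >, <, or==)<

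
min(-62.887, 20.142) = -62.887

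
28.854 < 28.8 False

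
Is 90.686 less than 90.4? No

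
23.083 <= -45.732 False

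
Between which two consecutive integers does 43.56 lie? 43 and 44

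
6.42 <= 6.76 True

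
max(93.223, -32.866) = 93.223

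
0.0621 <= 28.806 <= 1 False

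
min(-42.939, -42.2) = -42.939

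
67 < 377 True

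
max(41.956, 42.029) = 42.029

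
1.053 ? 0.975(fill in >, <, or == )>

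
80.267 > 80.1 True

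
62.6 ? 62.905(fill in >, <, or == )<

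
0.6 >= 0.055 True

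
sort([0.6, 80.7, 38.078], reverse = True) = [80.7, 38.078, 0.6]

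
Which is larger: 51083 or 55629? 55629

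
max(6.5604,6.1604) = 6.5604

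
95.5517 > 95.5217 True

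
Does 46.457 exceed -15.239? Yes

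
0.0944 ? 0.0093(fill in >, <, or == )>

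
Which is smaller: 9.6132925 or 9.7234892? 9.6132925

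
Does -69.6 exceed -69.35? No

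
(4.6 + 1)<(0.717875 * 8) True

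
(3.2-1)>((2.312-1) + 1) False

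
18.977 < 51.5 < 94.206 True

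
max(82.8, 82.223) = 82.8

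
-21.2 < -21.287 False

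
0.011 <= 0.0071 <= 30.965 False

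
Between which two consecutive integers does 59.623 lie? 59 and 60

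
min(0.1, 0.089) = 0.089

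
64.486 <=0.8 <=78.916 False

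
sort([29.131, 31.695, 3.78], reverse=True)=[31.695, 29.131, 3.78]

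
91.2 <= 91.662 True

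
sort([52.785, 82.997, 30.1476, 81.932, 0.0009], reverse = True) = [82.997, 81.932, 52.785, 30.1476, 0.0009]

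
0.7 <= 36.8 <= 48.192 True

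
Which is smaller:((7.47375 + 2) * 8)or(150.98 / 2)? (150.98 / 2)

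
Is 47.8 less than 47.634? No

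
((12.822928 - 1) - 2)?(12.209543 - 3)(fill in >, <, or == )>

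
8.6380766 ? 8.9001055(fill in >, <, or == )<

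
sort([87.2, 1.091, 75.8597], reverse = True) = [87.2, 75.8597, 1.091]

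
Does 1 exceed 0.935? Yes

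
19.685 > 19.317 True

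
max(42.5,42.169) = 42.5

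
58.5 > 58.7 False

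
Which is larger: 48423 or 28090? 48423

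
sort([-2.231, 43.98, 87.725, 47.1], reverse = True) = [87.725, 47.1, 43.98, -2.231]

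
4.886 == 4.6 False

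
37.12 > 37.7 False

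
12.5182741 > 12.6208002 False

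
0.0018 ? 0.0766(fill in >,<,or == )<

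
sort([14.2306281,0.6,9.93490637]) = [0.6,9.93490637,14.2306281]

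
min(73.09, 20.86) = 20.86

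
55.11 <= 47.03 False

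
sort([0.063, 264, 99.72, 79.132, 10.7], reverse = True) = [264, 99.72, 79.132, 10.7, 0.063]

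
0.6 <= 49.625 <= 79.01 True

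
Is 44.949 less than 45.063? Yes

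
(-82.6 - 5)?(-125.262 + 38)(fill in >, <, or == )<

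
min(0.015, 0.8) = 0.015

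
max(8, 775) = 775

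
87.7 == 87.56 False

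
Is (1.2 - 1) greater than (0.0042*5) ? Yes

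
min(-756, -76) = -756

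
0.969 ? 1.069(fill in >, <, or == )<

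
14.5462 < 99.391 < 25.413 False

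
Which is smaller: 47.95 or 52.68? 47.95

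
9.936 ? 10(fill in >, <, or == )<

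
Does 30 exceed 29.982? Yes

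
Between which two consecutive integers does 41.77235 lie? 41 and 42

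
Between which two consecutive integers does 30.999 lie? 30 and 31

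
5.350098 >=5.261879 True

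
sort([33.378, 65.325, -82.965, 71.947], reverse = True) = [71.947, 65.325, 33.378, -82.965]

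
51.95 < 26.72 False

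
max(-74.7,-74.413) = -74.413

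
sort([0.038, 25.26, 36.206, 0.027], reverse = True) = [36.206, 25.26, 0.038, 0.027]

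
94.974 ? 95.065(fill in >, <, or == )<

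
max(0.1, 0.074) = 0.1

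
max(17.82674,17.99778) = 17.99778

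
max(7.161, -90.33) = 7.161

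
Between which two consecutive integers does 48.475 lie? 48 and 49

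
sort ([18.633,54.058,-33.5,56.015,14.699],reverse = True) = [56.015,54.058,18.633,14.699,-33.5]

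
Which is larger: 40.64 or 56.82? 56.82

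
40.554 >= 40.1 True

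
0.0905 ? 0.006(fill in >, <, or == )>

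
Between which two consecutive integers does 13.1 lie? 13 and 14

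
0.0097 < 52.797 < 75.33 True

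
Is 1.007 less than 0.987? No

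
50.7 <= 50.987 True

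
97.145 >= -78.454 True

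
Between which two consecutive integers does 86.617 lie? 86 and 87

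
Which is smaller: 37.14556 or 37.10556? 37.10556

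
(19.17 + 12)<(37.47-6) True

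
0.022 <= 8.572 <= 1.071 False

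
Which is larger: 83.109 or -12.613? 83.109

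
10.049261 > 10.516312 False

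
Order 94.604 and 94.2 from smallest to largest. 94.2, 94.604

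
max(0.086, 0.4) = 0.4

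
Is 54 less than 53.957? No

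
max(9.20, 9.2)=9.2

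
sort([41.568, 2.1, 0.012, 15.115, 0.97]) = [0.012, 0.97, 2.1, 15.115, 41.568]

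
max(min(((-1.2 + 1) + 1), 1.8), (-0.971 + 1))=0.8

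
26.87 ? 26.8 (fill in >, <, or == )>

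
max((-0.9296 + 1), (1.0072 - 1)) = 0.0704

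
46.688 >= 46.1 True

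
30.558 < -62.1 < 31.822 False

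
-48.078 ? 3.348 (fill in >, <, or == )<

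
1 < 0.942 False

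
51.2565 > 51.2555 True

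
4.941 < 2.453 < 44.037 False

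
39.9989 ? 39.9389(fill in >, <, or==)>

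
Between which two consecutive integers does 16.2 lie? 16 and 17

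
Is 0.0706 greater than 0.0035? Yes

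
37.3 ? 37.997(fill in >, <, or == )<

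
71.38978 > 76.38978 False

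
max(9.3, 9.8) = 9.8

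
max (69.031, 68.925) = 69.031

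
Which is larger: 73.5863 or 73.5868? 73.5868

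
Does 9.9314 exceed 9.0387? Yes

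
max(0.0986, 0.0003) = 0.0986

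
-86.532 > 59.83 False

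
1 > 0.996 True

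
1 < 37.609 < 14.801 False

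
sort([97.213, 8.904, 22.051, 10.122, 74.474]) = [8.904, 10.122, 22.051, 74.474, 97.213]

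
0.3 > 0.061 True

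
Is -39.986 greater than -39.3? No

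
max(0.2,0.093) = 0.2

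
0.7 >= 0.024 True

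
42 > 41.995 True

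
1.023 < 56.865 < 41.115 False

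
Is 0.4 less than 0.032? No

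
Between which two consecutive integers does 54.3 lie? 54 and 55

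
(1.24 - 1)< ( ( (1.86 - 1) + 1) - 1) True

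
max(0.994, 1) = 1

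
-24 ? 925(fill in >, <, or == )<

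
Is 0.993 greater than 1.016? No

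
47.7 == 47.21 False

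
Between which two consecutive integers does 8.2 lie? 8 and 9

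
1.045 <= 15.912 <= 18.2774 True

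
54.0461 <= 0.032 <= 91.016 False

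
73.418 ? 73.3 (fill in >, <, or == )>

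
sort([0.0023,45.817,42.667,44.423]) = [0.0023,42.667,44.423,45.817]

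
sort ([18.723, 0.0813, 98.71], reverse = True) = [98.71, 18.723, 0.0813]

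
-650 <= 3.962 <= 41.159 True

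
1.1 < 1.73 True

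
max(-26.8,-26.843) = -26.8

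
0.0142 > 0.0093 True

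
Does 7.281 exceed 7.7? No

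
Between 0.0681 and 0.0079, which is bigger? 0.0681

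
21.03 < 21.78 True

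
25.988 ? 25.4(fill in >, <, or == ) >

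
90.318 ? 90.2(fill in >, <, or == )>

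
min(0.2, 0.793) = 0.2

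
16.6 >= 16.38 True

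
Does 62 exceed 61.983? Yes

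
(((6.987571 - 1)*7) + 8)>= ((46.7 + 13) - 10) True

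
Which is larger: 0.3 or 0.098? 0.3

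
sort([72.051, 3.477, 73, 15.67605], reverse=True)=[73, 72.051, 15.67605, 3.477]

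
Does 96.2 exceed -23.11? Yes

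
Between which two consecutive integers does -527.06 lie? -528 and -527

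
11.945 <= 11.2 False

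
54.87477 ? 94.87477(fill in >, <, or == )<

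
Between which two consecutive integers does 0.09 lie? 0 and 1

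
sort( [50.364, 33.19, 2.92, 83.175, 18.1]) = [2.92, 18.1, 33.19, 50.364, 83.175]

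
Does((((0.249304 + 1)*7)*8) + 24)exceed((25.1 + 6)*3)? Yes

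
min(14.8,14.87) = 14.8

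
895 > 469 True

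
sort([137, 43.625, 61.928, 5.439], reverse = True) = [137, 61.928, 43.625, 5.439]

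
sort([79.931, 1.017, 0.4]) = [0.4, 1.017, 79.931]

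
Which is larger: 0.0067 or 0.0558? 0.0558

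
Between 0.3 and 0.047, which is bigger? 0.3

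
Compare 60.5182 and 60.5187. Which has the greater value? 60.5187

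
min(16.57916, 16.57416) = 16.57416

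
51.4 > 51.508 False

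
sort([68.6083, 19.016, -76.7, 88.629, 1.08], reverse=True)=[88.629, 68.6083, 19.016, 1.08, -76.7]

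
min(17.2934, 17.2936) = 17.2934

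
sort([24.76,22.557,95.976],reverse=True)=[95.976,24.76,22.557]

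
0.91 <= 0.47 False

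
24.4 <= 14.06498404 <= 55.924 False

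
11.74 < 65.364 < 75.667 True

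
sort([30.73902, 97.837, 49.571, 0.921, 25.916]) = [0.921, 25.916, 30.73902, 49.571, 97.837]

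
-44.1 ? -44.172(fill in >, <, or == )>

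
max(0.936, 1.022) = 1.022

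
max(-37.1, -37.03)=-37.03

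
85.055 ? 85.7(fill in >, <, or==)<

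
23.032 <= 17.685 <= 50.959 False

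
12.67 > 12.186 True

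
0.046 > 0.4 False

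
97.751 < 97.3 False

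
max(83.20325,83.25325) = 83.25325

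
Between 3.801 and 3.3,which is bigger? 3.801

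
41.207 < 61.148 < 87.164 True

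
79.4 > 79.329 True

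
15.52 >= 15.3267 True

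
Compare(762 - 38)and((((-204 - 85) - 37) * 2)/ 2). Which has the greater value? (762 - 38)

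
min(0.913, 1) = 0.913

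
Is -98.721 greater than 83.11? No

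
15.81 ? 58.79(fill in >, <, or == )<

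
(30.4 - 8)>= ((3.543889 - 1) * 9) False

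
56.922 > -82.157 True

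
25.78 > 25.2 True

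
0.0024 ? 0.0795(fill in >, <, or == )<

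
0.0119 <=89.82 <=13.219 False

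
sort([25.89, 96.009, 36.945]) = [25.89, 36.945, 96.009]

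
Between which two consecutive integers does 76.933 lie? 76 and 77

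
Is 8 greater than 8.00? No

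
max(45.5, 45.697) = 45.697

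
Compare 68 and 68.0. They are equal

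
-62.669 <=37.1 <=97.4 True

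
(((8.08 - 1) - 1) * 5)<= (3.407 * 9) True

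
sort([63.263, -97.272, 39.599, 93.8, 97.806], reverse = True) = [97.806, 93.8, 63.263, 39.599, -97.272]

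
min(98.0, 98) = 98.0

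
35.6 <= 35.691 True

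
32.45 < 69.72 True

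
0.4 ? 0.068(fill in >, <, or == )>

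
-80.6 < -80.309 True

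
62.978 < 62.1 False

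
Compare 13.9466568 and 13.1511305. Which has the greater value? 13.9466568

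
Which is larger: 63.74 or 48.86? 63.74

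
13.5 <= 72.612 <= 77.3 True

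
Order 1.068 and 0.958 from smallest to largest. 0.958, 1.068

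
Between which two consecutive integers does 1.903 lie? 1 and 2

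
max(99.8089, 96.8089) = 99.8089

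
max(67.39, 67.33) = 67.39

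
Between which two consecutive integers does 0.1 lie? 0 and 1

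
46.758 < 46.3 False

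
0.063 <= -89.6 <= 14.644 False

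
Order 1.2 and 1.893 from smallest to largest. 1.2,1.893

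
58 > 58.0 False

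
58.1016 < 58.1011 False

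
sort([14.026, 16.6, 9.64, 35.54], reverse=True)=[35.54, 16.6, 14.026, 9.64]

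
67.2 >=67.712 False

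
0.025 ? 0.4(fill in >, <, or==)<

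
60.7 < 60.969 True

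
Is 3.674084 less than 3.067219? No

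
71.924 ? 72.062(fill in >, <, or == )<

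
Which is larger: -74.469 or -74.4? -74.4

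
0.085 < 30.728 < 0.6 False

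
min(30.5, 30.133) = 30.133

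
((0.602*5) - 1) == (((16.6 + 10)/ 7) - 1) False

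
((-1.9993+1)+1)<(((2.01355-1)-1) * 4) True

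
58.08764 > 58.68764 False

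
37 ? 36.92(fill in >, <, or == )>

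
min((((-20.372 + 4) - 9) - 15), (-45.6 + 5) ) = -40.6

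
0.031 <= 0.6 True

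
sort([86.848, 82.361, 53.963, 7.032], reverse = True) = [86.848, 82.361, 53.963, 7.032]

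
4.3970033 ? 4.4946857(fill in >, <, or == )<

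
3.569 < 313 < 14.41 False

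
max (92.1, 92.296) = 92.296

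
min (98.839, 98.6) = 98.6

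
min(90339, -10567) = -10567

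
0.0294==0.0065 False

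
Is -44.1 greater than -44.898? Yes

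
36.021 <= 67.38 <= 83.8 True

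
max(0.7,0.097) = 0.7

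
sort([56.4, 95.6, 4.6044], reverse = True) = [95.6, 56.4, 4.6044]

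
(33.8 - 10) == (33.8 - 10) True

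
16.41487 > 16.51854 False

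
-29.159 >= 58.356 False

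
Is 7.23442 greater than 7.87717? No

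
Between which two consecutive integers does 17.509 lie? 17 and 18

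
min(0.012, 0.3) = 0.012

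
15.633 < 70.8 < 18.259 False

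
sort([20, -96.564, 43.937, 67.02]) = [-96.564, 20, 43.937, 67.02]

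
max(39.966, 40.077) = 40.077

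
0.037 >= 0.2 False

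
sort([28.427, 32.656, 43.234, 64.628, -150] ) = [-150, 28.427, 32.656, 43.234, 64.628]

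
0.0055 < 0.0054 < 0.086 False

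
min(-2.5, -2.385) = -2.5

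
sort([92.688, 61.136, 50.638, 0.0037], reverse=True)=[92.688, 61.136, 50.638, 0.0037]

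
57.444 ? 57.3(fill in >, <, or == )>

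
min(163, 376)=163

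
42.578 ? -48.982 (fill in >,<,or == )>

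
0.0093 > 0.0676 False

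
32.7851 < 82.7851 True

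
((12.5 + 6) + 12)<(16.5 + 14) False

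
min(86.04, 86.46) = 86.04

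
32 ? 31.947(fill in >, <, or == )>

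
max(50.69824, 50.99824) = 50.99824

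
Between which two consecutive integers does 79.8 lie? 79 and 80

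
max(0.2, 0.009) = 0.2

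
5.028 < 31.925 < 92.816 True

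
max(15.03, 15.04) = 15.04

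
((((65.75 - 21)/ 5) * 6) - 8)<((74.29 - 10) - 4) True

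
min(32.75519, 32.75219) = 32.75219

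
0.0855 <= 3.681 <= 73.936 True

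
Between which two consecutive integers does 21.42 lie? 21 and 22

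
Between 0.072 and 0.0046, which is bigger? 0.072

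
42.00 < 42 False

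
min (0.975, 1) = 0.975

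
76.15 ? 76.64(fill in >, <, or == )<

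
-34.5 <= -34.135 True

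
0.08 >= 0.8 False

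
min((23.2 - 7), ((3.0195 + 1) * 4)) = 16.078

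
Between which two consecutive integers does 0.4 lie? 0 and 1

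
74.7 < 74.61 False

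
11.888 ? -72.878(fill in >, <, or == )>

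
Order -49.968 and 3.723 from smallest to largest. -49.968, 3.723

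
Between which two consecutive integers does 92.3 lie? 92 and 93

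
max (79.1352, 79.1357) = 79.1357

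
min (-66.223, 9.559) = -66.223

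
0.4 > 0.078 True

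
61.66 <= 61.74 True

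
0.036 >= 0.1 False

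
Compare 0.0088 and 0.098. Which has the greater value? 0.098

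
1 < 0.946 False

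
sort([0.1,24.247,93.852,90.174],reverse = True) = [93.852,90.174,24.247,0.1]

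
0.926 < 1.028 True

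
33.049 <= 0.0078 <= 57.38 False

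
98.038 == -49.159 False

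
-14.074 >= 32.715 False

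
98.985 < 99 True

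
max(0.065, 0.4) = 0.4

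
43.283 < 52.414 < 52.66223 True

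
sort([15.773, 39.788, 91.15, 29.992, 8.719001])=[8.719001, 15.773, 29.992, 39.788, 91.15]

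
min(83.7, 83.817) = 83.7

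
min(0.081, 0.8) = 0.081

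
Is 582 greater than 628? No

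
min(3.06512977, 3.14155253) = 3.06512977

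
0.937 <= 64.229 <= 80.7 True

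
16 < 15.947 False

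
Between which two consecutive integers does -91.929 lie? -92 and -91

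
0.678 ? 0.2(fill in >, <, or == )>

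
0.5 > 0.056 True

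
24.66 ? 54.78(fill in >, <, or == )<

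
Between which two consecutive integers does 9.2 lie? 9 and 10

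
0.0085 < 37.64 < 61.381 True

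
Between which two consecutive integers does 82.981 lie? 82 and 83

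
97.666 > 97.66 True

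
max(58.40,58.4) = 58.4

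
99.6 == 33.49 False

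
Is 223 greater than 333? No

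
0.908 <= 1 True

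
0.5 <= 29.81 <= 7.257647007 False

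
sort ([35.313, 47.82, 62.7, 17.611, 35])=[17.611, 35, 35.313, 47.82, 62.7]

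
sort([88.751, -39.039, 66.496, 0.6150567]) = [-39.039, 0.6150567, 66.496, 88.751]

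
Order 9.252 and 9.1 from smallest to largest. 9.1, 9.252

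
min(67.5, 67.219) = 67.219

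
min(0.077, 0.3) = 0.077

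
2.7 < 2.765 True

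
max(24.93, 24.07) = 24.93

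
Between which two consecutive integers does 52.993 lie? 52 and 53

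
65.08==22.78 False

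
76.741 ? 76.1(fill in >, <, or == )>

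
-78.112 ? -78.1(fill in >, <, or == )<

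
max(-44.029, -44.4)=-44.029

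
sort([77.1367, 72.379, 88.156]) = [72.379, 77.1367, 88.156]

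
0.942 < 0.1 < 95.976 False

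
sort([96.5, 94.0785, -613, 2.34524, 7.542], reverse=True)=[96.5, 94.0785, 7.542, 2.34524, -613]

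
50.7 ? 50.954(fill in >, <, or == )<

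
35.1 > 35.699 False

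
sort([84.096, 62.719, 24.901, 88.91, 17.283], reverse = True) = [88.91, 84.096, 62.719, 24.901, 17.283]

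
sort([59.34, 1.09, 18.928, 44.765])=[1.09, 18.928, 44.765, 59.34]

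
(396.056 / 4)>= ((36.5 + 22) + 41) False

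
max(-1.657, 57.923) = 57.923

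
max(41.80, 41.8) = 41.8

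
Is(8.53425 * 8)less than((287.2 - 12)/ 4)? Yes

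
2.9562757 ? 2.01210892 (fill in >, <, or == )>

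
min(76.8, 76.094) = 76.094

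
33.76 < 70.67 True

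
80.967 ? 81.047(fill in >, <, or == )<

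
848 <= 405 False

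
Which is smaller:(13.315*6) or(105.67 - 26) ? (105.67 - 26)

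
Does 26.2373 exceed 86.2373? No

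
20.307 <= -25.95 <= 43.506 False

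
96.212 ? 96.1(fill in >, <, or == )>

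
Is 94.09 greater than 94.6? No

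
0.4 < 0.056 False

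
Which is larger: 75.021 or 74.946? 75.021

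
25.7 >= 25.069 True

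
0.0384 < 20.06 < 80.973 True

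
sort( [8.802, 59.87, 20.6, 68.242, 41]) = [8.802, 20.6, 41, 59.87, 68.242]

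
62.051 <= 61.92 False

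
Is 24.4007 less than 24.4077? Yes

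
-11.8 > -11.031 False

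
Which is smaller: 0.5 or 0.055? 0.055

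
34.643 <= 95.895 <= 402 True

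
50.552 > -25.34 True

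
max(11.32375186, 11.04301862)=11.32375186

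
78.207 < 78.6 True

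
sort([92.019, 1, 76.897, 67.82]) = [1, 67.82, 76.897, 92.019]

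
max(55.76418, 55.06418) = 55.76418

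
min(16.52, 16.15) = 16.15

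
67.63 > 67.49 True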